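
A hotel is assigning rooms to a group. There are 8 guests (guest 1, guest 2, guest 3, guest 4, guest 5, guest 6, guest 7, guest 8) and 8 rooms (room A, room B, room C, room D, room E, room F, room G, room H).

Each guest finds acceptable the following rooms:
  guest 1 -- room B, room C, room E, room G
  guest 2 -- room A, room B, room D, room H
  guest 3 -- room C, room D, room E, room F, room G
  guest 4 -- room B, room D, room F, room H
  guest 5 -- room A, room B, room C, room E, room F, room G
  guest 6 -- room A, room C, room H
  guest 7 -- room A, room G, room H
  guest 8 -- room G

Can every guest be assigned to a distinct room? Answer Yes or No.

Yes

For example, pair guest 1→room E, guest 2→room B, guest 3→room D, guest 4→room F, guest 5→room A, guest 6→room C, guest 7→room H, guest 8→room G.
Every guest is matched, so this is a perfect matching.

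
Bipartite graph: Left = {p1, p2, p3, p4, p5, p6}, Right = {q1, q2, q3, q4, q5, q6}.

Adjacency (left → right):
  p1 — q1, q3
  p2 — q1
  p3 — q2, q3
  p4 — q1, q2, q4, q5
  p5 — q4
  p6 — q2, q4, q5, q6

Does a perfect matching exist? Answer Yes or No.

Yes

One maximum matching: p1→q3, p2→q1, p3→q2, p4→q5, p5→q4, p6→q6.
Every left vertex is matched, so this is a perfect matching.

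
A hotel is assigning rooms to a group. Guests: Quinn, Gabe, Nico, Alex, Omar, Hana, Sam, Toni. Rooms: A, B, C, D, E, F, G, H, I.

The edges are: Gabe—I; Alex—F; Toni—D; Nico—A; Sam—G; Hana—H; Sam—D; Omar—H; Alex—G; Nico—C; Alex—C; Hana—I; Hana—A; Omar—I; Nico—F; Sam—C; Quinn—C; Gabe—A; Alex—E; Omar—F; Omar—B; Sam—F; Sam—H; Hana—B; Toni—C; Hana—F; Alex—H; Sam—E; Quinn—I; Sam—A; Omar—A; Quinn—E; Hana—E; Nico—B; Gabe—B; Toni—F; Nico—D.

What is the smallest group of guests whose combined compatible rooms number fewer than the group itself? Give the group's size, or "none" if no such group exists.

A matching saturating every guest exists, for instance Quinn→C, Gabe→I, Nico→B, Alex→E, Omar→H, Hana→A, Sam→G, Toni→F.
By Hall's marriage theorem, this means |N(S)| ≥ |S| for every subset S, so no violating subset exists.

none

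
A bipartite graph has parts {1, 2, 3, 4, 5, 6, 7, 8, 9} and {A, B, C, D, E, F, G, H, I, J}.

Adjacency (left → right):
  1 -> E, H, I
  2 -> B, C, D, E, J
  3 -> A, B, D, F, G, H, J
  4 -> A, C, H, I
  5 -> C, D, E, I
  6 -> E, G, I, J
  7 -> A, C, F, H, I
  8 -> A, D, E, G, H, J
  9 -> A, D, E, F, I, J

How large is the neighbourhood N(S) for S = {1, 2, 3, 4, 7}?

The union of neighbours of {1, 2, 3, 4, 7} is {A, B, C, D, E, F, G, H, I, J}, which has 10 elements.
Since |N(S)| = 10 ≥ |S| = 5, Hall's condition holds for this subset.

10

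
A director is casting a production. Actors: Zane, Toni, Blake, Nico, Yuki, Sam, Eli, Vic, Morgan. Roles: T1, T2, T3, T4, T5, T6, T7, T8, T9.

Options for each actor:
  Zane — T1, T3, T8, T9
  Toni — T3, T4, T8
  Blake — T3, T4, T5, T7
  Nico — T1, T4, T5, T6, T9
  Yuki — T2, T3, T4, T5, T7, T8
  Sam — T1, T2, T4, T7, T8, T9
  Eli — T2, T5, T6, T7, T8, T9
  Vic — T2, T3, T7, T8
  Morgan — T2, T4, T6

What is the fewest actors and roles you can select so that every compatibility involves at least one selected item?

{Zane, Toni, Blake, Nico, Yuki, Sam, Eli, Vic, Morgan} is a vertex cover of size 9: every edge has an endpoint in this set.
No smaller cover exists because Zane–T9, Toni–T8, Blake–T3, Nico–T4, Yuki–T2, Sam–T1, Eli–T5, Vic–T7, Morgan–T6 is a matching of size 9, and a cover must include an endpoint of each of these disjoint edges (König's theorem).

9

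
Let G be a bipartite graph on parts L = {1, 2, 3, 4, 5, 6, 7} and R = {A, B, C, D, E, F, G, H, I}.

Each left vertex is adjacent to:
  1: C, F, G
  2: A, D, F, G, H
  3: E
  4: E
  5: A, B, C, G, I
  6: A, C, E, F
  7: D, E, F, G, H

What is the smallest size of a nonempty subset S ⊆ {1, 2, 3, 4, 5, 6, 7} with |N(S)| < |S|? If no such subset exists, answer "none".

2

Take S = {3, 4}. Its neighbourhood is {E}, so |N(S)| = 1 < |S| = 2.
No single vertex violates Hall's condition since each has at least one neighbour, so 2 is the minimum.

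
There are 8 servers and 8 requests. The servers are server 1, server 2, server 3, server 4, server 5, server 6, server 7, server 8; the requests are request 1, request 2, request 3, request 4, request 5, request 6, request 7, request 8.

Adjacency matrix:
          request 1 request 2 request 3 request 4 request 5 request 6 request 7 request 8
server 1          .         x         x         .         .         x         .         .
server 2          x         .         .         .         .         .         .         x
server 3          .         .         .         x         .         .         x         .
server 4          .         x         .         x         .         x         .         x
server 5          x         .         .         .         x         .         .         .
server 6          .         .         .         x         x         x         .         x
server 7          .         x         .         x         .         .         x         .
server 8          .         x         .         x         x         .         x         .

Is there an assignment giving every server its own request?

Yes

One maximum matching: server 1-request 3, server 2-request 8, server 3-request 4, server 4-request 6, server 5-request 1, server 6-request 5, server 7-request 2, server 8-request 7.
All 8 servers are covered.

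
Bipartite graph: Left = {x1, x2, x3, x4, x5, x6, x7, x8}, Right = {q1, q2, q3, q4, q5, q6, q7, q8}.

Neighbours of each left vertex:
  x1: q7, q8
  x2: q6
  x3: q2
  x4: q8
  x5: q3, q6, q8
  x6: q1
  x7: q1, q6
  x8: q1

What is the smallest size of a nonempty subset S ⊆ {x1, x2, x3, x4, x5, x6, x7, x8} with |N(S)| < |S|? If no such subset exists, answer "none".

2

Take S = {x6, x8}. Its neighbourhood is {q1}, so |N(S)| = 1 < |S| = 2.
No single vertex violates Hall's condition since each has at least one neighbour, so 2 is the minimum.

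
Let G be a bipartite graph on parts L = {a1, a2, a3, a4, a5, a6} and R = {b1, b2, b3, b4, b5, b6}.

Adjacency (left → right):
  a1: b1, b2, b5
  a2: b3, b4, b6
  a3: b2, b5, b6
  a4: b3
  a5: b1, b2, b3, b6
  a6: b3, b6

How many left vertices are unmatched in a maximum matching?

0

A valid assignment of size 6: a1-b1, a2-b4, a3-b5, a4-b3, a5-b2, a6-b6.
This saturates every left vertex, so 6 is the maximum.
That matches 6 of the 6, leaving 0 unmatched; no matching can do better.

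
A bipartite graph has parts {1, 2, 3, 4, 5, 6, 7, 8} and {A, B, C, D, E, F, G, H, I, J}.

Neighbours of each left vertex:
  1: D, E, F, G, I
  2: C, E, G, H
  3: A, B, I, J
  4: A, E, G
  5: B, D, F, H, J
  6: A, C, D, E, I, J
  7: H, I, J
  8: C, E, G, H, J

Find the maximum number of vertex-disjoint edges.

8

A valid assignment of size 8: 1→G, 2→C, 3→I, 4→E, 5→B, 6→A, 7→H, 8→J.
All 8 left vertices are matched, so no larger matching exists.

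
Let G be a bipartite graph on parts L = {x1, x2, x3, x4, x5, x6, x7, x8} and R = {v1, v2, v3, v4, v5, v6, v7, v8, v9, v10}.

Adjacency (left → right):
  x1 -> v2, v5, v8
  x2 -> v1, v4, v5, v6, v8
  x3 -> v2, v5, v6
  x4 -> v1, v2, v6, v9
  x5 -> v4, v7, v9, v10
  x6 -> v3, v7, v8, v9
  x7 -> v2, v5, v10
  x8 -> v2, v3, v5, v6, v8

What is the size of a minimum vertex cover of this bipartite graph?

8

The 8 edges x1–v8, x2–v6, x3–v5, x4–v1, x5–v10, x6–v7, x7–v2, x8–v3 form a matching, so any vertex cover needs at least 8 vertices (one per matched edge).
Conversely {x1, x2, x3, x4, x5, x6, x7, x8} meets every edge and has exactly 8 vertices, so 8 is optimal.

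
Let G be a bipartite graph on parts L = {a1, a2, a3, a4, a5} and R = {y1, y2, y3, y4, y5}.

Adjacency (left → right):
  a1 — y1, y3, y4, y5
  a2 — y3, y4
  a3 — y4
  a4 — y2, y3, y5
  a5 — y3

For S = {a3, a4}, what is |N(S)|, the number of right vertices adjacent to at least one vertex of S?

The union of neighbours of {a3, a4} is {y2, y3, y4, y5}, which has 4 elements.
Since |N(S)| = 4 ≥ |S| = 2, Hall's condition holds for this subset.

4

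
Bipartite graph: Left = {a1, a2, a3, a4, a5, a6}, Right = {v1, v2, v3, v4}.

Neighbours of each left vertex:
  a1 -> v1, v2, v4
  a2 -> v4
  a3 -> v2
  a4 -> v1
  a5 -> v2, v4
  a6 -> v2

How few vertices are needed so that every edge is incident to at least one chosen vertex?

A maximum matching has 3 edges (e.g. a1–v1, a2–v4, a3–v2).
By König's theorem the minimum vertex cover has the same size. One such cover is {v1, v2, v4}.

3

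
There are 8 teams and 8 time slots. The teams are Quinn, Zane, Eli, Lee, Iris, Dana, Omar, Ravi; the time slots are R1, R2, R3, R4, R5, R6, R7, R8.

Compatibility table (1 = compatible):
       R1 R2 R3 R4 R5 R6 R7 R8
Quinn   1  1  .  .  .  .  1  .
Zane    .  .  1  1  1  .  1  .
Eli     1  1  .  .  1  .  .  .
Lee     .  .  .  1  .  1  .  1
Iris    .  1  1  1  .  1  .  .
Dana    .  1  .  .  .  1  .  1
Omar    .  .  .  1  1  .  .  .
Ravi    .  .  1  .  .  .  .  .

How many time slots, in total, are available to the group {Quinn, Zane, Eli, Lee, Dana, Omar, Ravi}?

8

The union of neighbours of {Quinn, Zane, Eli, Lee, Dana, Omar, Ravi} is {R1, R2, R3, R4, R5, R6, R7, R8}, which has 8 elements.
Since |N(S)| = 8 ≥ |S| = 7, Hall's condition holds for this subset.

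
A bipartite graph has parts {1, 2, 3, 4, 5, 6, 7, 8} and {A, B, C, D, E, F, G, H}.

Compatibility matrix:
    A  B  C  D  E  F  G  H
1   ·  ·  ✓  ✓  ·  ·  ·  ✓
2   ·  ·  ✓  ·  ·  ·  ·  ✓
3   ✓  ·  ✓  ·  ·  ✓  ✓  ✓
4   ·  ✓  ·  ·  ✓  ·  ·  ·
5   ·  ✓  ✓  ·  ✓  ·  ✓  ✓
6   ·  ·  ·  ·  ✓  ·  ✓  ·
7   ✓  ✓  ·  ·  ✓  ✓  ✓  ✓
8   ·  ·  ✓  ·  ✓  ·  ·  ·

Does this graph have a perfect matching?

Yes

For example, pair 1–D, 2–C, 3–F, 4–B, 5–H, 6–G, 7–A, 8–E.
Every left vertex is matched, so this is a perfect matching.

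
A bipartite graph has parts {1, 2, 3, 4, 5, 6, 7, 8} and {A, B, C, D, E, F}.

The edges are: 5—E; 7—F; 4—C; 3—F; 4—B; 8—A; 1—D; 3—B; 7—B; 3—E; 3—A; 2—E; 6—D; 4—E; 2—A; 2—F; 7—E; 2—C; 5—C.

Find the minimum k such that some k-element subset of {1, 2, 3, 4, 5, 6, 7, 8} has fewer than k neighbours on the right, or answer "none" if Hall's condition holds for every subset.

2

Take S = {1, 6}. Its neighbourhood is {D}, so |N(S)| = 1 < |S| = 2.
No single vertex violates Hall's condition since each has at least one neighbour, so 2 is the minimum.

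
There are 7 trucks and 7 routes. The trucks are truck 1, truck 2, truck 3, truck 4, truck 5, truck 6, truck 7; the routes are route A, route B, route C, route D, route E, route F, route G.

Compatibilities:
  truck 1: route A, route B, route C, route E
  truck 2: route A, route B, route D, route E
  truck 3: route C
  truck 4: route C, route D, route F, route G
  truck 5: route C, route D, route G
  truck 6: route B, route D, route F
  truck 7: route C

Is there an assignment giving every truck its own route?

No

The set {truck 3, truck 7} has only 1 neighbour ({route C}), so by Hall's theorem at most 6 of the 7 trucks can be matched.
Hence no matching covers every truck.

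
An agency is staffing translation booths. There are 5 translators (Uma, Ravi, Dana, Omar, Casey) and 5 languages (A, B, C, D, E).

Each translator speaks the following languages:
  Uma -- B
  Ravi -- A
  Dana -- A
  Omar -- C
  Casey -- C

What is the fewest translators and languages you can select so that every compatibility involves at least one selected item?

3

{Uma, A, C} is a vertex cover of size 3: every edge has an endpoint in this set.
No smaller cover exists because Uma–B, Ravi–A, Omar–C is a matching of size 3, and a cover must include an endpoint of each of these disjoint edges (König's theorem).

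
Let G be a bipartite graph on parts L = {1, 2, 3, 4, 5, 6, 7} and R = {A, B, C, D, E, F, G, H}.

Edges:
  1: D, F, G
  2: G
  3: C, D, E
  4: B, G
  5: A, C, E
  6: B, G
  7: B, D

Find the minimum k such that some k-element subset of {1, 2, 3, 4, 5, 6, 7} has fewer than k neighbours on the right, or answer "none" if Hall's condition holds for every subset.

3

Take S = {2, 4, 6}. Its neighbourhood is {B, G}, so |N(S)| = 2 < |S| = 3.
Every subset of size less than 3 has at least as many neighbours as members, so 3 is the minimum.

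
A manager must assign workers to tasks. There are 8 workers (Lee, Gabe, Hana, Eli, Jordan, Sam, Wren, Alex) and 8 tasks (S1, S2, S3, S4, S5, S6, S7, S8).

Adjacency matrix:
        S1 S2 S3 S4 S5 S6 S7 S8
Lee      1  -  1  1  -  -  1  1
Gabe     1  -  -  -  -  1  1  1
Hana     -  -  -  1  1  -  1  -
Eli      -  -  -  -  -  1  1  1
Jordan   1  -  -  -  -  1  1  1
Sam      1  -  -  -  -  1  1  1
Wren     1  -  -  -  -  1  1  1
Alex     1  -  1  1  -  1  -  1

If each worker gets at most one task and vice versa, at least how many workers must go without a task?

A valid assignment of size 7: Lee→S4, Gabe→S1, Hana→S5, Eli→S6, Jordan→S7, Sam→S8, Alex→S3.
The set {Gabe, Eli, Jordan, Sam, Wren} has only 4 neighbours ({S1, S6, S7, S8}), so by Hall's theorem at most 7 of the 8 workers can be matched.
That matches 7 of the 8, leaving 1 unmatched; no matching can do better.

1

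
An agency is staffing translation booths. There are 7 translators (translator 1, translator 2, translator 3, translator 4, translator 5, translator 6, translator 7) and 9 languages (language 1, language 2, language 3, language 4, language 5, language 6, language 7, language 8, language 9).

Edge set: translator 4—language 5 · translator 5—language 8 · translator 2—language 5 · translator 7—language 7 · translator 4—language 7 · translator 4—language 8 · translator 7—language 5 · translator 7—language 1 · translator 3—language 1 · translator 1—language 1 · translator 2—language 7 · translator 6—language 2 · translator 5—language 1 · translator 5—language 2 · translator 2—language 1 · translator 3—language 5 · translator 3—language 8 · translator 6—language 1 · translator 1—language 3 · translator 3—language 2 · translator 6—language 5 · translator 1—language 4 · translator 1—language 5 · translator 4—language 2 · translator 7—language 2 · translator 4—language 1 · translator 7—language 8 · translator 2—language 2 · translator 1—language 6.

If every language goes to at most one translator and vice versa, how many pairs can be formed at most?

6

One maximum matching: translator 1–language 6, translator 2–language 7, translator 3–language 8, translator 4–language 5, translator 5–language 1, translator 6–language 2.
The set {translator 2, translator 3, translator 4, translator 5, translator 6, translator 7} has only 5 neighbours ({language 1, language 2, language 5, language 7, language 8}), so by Hall's theorem at most 6 of the 7 translators can be matched.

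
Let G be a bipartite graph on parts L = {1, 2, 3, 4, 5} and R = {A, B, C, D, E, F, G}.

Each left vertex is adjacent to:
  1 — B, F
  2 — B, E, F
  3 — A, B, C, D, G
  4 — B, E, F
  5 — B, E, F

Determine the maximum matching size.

For example, pair 1-F, 2-E, 3-G, 4-B.
The set {1, 2, 4, 5} has only 3 neighbours ({B, E, F}), so by Hall's theorem at most 4 of the 5 left vertices can be matched.

4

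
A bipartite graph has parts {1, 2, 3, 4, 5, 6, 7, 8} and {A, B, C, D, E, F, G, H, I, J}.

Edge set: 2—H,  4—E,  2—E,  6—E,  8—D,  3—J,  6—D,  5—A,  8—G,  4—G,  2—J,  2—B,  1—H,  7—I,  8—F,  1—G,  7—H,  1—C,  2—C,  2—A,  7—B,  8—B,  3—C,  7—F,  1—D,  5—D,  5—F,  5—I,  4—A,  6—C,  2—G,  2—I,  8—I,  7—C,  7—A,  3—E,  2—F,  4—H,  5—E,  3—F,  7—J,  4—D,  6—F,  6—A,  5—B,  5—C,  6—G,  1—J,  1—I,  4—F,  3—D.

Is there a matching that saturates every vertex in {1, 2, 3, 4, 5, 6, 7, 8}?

For example, pair 1–D, 2–B, 3–J, 4–A, 5–E, 6–F, 7–H, 8–G.
All 8 left vertices are covered.

Yes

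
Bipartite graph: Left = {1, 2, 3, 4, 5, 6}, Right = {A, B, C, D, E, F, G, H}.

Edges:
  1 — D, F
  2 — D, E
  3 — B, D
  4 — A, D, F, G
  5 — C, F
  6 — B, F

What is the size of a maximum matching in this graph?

For example, pair 1-F, 2-E, 3-D, 4-A, 5-C, 6-B.
All 6 left vertices are matched, so no larger matching exists.

6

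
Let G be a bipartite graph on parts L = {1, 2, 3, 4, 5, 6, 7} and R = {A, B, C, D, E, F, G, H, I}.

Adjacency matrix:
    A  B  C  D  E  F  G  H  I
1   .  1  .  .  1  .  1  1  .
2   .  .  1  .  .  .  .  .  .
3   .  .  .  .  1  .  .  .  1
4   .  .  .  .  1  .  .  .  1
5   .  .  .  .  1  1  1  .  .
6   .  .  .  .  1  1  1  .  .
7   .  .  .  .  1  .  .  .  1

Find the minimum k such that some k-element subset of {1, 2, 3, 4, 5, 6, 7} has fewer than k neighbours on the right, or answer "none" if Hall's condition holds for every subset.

Take S = {3, 4, 7}. Its neighbourhood is {E, I}, so |N(S)| = 2 < |S| = 3.
Every subset of size less than 3 has at least as many neighbours as members, so 3 is the minimum.

3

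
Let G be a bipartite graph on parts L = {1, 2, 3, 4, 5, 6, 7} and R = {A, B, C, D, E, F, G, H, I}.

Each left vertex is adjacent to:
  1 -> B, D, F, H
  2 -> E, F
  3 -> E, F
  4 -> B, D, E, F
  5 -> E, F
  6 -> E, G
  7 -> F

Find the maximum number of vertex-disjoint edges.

5

One maximum matching: 1–D, 2–F, 3–E, 4–B, 6–G.
The set {2, 3, 5, 7} has only 2 neighbours ({E, F}), so by Hall's theorem at most 5 of the 7 left vertices can be matched.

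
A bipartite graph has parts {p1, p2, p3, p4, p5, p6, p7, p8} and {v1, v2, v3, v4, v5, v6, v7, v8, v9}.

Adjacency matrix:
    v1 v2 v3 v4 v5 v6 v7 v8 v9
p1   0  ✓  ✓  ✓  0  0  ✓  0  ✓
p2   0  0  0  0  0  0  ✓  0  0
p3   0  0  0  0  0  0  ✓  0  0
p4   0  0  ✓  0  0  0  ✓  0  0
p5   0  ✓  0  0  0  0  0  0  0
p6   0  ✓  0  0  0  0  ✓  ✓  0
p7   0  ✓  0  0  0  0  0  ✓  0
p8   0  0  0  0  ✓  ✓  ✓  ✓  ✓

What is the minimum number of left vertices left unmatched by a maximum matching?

2

For example, pair p1-v4, p2-v7, p4-v3, p5-v2, p6-v8, p8-v6.
The set {p2, p3, p5, p6, p7} has only 3 neighbours ({v2, v7, v8}), so by Hall's theorem at most 6 of the 8 left vertices can be matched.
That matches 6 of the 8, leaving 2 unmatched; no matching can do better.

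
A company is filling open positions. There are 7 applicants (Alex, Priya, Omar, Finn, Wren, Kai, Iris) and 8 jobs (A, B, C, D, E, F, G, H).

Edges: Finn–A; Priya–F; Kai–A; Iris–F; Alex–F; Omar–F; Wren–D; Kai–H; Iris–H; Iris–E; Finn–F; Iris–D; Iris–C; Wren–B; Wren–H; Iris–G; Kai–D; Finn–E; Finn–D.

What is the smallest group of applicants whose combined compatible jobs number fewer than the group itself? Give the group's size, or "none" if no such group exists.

2

Take S = {Alex, Priya}. Its neighbourhood is {F}, so |N(S)| = 1 < |S| = 2.
No single vertex violates Hall's condition since each has at least one neighbour, so 2 is the minimum.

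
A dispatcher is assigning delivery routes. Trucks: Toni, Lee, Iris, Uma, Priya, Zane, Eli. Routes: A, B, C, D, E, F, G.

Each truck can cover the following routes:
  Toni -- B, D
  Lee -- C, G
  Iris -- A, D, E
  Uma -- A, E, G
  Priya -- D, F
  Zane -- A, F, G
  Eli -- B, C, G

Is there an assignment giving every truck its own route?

One maximum matching: Toni→D, Lee→C, Iris→A, Uma→E, Priya→F, Zane→G, Eli→B.
All 7 trucks are covered.

Yes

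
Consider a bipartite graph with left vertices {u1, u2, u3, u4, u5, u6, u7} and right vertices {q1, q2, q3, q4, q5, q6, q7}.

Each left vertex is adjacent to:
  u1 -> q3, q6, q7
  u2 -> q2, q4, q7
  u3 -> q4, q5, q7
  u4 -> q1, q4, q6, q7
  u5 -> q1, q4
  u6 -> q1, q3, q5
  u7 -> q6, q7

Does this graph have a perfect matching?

Yes

For example, pair u1–q6, u2–q2, u3–q5, u4–q4, u5–q1, u6–q3, u7–q7.
Every left vertex is matched, so this is a perfect matching.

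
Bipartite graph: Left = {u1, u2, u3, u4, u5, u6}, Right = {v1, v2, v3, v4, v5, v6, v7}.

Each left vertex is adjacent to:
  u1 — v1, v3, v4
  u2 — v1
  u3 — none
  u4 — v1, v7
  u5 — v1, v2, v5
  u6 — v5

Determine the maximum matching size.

5

One maximum matching: u1→v4, u2→v1, u4→v7, u5→v2, u6→v5.
The set {u3} has only 0 neighbours (∅), so by Hall's theorem at most 5 of the 6 left vertices can be matched.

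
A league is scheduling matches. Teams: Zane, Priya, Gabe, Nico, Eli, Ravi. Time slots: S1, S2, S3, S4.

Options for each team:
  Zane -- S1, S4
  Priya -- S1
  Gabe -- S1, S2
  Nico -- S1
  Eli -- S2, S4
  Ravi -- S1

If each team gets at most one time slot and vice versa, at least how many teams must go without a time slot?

3

One maximum matching: Zane–S4, Priya–S1, Gabe–S2.
The set {Zane, Priya, Gabe, Nico, Eli, Ravi} has only 3 neighbours ({S1, S2, S4}), so by Hall's theorem at most 3 of the 6 teams can be matched.
That matches 3 of the 6, leaving 3 unmatched; no matching can do better.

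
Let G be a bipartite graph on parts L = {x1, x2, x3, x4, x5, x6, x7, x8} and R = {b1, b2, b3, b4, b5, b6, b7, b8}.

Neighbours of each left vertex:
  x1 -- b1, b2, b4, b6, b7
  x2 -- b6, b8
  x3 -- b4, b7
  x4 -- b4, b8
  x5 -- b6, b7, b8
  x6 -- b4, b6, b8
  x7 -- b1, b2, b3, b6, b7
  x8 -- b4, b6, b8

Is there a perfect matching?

The set {x2, x3, x4, x5, x6, x8} has only 4 neighbours ({b4, b6, b7, b8}), so by Hall's theorem at most 6 of the 8 left vertices can be matched.
Hence no matching covers every left vertex.

No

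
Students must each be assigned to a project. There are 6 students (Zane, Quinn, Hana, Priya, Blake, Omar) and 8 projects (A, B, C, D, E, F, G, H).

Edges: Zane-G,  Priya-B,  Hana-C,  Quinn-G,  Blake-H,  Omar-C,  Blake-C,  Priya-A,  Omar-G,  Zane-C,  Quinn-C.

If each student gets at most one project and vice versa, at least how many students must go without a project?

2

One maximum matching: Zane-G, Quinn-C, Priya-B, Blake-H.
The set {Zane, Quinn, Hana, Omar} has only 2 neighbours ({C, G}), so by Hall's theorem at most 4 of the 6 students can be matched.
That matches 4 of the 6, leaving 2 unmatched; no matching can do better.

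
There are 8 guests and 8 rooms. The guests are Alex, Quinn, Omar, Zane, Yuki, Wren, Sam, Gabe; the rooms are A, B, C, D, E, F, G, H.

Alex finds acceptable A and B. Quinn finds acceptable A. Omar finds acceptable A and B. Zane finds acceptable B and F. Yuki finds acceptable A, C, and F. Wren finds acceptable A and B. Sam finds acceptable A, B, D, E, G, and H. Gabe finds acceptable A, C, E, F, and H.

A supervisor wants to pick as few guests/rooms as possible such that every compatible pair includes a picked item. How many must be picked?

6

A maximum matching has 6 edges (e.g. Alex–B, Quinn–A, Zane–F, Yuki–C, Sam–G, Gabe–E).
By König's theorem the minimum vertex cover has the same size. One such cover is {Zane, Yuki, Sam, Gabe, A, B}.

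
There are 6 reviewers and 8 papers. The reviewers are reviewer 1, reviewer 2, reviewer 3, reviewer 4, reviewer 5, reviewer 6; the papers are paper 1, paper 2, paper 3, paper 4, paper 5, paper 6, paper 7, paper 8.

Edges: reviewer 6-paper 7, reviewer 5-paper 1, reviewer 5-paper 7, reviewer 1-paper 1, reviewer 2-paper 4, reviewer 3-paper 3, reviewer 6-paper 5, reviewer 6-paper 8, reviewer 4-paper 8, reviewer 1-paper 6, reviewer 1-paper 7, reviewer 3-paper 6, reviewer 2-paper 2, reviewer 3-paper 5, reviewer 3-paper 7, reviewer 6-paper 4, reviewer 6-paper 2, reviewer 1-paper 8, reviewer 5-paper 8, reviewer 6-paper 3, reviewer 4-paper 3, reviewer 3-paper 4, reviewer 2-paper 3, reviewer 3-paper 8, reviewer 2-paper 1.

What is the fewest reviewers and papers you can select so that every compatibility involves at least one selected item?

6

A maximum matching has 6 edges (e.g. reviewer 1–paper 6, reviewer 2–paper 4, reviewer 3–paper 5, reviewer 4–paper 3, reviewer 5–paper 7, reviewer 6–paper 2).
By König's theorem the minimum vertex cover has the same size. One such cover is {reviewer 1, reviewer 2, reviewer 3, reviewer 4, reviewer 5, reviewer 6}.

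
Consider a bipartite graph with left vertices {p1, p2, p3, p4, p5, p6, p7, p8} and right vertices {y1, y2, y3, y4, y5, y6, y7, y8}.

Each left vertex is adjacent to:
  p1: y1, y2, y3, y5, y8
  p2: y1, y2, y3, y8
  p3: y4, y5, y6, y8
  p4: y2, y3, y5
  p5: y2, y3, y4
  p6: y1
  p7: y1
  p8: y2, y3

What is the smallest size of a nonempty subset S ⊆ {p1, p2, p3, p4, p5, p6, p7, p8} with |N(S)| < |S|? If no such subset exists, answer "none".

2

Take S = {p6, p7}. Its neighbourhood is {y1}, so |N(S)| = 1 < |S| = 2.
No single vertex violates Hall's condition since each has at least one neighbour, so 2 is the minimum.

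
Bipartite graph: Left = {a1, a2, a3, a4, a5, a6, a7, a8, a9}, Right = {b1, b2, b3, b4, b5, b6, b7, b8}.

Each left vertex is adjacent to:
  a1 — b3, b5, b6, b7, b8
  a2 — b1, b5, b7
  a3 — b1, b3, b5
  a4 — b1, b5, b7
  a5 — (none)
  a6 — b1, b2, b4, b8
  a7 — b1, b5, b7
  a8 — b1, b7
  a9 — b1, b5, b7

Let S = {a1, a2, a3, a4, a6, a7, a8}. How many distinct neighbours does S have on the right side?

The union of neighbours of {a1, a2, a3, a4, a6, a7, a8} is {b1, b2, b3, b4, b5, b6, b7, b8}, which has 8 elements.
Since |N(S)| = 8 ≥ |S| = 7, Hall's condition holds for this subset.

8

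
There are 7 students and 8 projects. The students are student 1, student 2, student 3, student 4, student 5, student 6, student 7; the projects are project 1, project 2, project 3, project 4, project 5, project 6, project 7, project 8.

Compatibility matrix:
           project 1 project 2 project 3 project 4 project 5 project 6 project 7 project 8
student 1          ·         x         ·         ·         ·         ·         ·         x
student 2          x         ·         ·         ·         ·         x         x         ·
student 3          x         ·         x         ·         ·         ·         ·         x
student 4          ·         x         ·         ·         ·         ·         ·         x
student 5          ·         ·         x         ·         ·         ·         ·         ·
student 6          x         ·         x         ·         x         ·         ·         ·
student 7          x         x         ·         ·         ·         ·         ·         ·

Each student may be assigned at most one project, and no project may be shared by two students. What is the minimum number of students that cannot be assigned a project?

One maximum matching: student 1-project 2, student 2-project 7, student 3-project 1, student 4-project 8, student 5-project 3, student 6-project 5.
The set {student 1, student 3, student 4, student 5, student 7} has only 4 neighbours ({project 1, project 2, project 3, project 8}), so by Hall's theorem at most 6 of the 7 students can be matched.
That matches 6 of the 7, leaving 1 unmatched; no matching can do better.

1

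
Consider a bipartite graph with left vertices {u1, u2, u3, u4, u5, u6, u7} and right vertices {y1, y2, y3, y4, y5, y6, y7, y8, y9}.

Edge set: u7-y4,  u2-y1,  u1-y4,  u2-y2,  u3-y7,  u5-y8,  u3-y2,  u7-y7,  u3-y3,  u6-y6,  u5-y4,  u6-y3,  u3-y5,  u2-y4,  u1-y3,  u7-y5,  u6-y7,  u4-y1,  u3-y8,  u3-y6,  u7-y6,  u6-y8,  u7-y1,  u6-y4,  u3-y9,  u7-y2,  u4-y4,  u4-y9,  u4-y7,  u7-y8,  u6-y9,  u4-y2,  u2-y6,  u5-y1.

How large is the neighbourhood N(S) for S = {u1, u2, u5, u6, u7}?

9

The union of neighbours of {u1, u2, u5, u6, u7} is {y1, y2, y3, y4, y5, y6, y7, y8, y9}, which has 9 elements.
Since |N(S)| = 9 ≥ |S| = 5, Hall's condition holds for this subset.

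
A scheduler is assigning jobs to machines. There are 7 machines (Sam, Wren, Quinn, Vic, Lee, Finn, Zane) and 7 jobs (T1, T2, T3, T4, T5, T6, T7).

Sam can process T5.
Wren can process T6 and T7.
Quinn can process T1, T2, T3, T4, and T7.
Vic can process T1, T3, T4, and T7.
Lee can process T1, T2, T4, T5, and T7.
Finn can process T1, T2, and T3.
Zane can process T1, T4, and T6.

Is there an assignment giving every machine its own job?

Yes

A valid assignment of size 7: Sam→T5, Wren→T7, Quinn→T3, Vic→T1, Lee→T4, Finn→T2, Zane→T6.
All 7 machines are covered.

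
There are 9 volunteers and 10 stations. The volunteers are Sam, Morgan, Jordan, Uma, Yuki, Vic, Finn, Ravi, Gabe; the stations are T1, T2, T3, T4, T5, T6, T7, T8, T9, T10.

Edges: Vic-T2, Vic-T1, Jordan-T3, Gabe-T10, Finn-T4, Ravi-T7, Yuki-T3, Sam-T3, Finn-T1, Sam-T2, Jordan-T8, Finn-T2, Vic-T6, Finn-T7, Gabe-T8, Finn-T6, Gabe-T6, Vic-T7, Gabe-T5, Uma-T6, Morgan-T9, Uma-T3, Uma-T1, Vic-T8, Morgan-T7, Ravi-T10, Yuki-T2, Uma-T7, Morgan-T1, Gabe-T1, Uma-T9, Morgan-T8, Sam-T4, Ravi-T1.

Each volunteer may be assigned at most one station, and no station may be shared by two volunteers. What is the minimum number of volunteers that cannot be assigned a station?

0

One maximum matching: Sam→T2, Morgan→T9, Jordan→T8, Uma→T6, Yuki→T3, Vic→T1, Finn→T4, Ravi→T7, Gabe→T10.
All 9 volunteers are matched, so no larger matching exists.
That matches 9 of the 9, leaving 0 unmatched; no matching can do better.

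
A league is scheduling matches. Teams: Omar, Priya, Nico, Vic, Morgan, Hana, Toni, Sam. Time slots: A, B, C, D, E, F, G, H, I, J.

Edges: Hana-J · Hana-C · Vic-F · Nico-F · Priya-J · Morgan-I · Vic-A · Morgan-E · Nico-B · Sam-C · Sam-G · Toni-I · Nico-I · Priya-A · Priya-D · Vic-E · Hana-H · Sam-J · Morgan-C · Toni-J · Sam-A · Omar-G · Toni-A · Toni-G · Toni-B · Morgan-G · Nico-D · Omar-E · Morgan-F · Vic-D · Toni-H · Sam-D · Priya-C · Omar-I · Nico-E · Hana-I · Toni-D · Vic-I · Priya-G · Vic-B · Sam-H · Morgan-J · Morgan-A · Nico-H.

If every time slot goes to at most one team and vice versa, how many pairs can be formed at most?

8

For example, pair Omar–I, Priya–D, Nico–H, Vic–E, Morgan–A, Hana–C, Toni–G, Sam–J.
All 8 teams are matched, so no larger matching exists.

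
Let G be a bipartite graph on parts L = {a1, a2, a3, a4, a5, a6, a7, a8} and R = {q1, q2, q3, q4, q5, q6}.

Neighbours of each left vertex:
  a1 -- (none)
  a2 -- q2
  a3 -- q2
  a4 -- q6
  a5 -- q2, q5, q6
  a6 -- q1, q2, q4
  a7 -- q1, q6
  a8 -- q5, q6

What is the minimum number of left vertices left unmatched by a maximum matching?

3

For example, pair a2-q2, a4-q6, a5-q5, a6-q4, a7-q1.
The set {a1, a2, a3, a4, a5, a8} has only 3 neighbours ({q2, q5, q6}), so by Hall's theorem at most 5 of the 8 left vertices can be matched.
That matches 5 of the 8, leaving 3 unmatched; no matching can do better.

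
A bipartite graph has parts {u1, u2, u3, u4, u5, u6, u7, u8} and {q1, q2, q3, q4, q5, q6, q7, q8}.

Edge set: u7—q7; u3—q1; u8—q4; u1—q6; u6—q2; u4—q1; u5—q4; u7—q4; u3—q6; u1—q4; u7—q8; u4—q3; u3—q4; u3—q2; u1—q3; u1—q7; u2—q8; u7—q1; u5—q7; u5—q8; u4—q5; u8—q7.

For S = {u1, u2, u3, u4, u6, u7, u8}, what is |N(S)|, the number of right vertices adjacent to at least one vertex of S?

8

The union of neighbours of {u1, u2, u3, u4, u6, u7, u8} is {q1, q2, q3, q4, q5, q6, q7, q8}, which has 8 elements.
Since |N(S)| = 8 ≥ |S| = 7, Hall's condition holds for this subset.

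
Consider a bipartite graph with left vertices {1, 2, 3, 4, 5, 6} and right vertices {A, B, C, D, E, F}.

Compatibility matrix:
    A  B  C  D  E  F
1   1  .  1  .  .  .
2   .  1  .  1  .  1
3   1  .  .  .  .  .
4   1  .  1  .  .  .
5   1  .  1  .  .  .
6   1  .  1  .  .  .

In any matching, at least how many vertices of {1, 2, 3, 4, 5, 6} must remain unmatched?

For example, pair 1–C, 2–B, 3–A.
The set {1, 3, 4, 5, 6} has only 2 neighbours ({A, C}), so by Hall's theorem at most 3 of the 6 left vertices can be matched.
That matches 3 of the 6, leaving 3 unmatched; no matching can do better.

3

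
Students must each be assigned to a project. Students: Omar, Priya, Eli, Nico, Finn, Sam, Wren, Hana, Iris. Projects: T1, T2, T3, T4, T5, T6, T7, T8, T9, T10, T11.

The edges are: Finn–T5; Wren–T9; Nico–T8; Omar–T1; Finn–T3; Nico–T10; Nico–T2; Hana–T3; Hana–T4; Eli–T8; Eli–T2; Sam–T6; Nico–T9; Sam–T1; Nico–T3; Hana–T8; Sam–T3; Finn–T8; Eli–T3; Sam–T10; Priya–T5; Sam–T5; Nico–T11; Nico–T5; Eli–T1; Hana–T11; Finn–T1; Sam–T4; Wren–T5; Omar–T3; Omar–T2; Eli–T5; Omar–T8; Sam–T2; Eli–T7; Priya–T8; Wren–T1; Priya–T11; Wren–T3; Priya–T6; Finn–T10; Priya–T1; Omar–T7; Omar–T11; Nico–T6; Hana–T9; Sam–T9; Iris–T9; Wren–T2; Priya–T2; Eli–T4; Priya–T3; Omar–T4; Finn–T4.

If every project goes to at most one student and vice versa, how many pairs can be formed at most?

One maximum matching: Omar-T7, Priya-T6, Eli-T5, Nico-T11, Finn-T8, Sam-T10, Wren-T3, Hana-T4, Iris-T9.
All 9 students are matched, so no larger matching exists.

9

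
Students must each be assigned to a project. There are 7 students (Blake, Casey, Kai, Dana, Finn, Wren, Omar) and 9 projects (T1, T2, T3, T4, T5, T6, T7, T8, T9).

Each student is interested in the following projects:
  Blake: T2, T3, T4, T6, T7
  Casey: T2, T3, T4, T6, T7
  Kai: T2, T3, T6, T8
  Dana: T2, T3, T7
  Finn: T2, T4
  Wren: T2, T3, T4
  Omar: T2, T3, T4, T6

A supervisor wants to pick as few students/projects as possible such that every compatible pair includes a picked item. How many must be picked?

The 6 edges Blake–T6, Casey–T7, Kai–T8, Dana–T3, Finn–T2, Wren–T4 form a matching, so any vertex cover needs at least 6 vertices (one per matched edge).
Conversely {Kai, T2, T3, T4, T6, T7} meets every edge and has exactly 6 vertices, so 6 is optimal.

6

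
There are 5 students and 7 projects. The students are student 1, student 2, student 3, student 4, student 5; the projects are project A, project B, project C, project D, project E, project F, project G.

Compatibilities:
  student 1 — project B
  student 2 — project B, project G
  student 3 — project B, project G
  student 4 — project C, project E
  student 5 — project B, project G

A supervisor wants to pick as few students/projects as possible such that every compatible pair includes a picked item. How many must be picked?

A maximum matching has 3 edges (e.g. student 1–project B, student 2–project G, student 4–project E).
By König's theorem the minimum vertex cover has the same size. One such cover is {student 4, project B, project G}.

3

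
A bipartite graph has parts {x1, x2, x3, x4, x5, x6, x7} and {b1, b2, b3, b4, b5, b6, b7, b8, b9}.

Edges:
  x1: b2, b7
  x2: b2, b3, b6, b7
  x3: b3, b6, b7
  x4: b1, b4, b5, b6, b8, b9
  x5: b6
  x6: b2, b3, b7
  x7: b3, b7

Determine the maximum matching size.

A valid assignment of size 5: x1–b2, x2–b3, x3–b7, x4–b1, x5–b6.
The set {x1, x2, x3, x5, x6, x7} has only 4 neighbours ({b2, b3, b6, b7}), so by Hall's theorem at most 5 of the 7 left vertices can be matched.

5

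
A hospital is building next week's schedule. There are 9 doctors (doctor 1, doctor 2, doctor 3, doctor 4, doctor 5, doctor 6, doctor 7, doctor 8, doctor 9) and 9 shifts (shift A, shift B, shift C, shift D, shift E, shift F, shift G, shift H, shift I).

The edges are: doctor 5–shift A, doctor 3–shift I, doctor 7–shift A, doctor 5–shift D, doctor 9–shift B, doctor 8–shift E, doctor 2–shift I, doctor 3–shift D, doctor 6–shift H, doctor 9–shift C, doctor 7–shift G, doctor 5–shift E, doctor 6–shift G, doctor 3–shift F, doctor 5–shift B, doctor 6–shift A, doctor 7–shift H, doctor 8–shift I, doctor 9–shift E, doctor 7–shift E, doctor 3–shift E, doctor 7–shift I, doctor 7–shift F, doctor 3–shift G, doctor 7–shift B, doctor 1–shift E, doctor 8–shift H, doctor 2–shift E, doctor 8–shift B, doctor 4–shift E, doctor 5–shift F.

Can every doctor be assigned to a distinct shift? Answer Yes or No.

The set {doctor 1, doctor 4} has only 1 neighbour ({shift E}), so by Hall's theorem at most 8 of the 9 doctors can be matched.
Hence no matching covers every doctor.

No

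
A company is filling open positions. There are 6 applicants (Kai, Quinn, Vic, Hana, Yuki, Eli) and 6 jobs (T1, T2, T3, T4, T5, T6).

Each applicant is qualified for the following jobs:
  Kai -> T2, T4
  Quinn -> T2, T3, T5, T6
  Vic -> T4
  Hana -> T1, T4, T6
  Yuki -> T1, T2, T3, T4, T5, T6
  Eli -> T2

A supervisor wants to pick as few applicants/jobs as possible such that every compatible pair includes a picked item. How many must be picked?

The 5 edges Kai–T2, Quinn–T6, Vic–T4, Hana–T1, Yuki–T5 form a matching, so any vertex cover needs at least 5 vertices (one per matched edge).
Conversely {Quinn, Hana, Yuki, T2, T4} meets every edge and has exactly 5 vertices, so 5 is optimal.

5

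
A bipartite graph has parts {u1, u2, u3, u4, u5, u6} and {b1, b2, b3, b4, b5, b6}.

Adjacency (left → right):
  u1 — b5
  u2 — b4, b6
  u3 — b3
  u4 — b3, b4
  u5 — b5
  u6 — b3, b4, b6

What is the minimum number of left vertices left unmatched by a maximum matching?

A valid assignment of size 4: u1–b5, u2–b6, u3–b3, u4–b4.
The set {u1, u2, u3, u4, u5, u6} has only 4 neighbours ({b3, b4, b5, b6}), so by Hall's theorem at most 4 of the 6 left vertices can be matched.
That matches 4 of the 6, leaving 2 unmatched; no matching can do better.

2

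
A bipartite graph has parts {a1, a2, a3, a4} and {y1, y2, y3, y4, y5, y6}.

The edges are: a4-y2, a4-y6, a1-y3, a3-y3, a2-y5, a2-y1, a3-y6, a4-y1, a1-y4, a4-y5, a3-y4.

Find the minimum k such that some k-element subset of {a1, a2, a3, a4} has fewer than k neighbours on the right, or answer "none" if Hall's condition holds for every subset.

none

A matching saturating every left vertex exists, for instance a1→y4, a2→y5, a3→y3, a4→y1.
By Hall's marriage theorem, this means |N(S)| ≥ |S| for every subset S, so no violating subset exists.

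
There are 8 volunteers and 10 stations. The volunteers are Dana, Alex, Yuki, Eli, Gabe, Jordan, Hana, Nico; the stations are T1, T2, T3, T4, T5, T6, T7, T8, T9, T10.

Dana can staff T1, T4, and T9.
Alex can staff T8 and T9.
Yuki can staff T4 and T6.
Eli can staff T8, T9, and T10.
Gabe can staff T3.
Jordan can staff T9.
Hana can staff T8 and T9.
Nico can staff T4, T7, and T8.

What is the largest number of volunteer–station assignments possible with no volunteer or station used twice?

7

One maximum matching: Dana-T1, Alex-T8, Yuki-T6, Eli-T10, Gabe-T3, Jordan-T9, Nico-T7.
The set {Alex, Jordan, Hana} has only 2 neighbours ({T8, T9}), so by Hall's theorem at most 7 of the 8 volunteers can be matched.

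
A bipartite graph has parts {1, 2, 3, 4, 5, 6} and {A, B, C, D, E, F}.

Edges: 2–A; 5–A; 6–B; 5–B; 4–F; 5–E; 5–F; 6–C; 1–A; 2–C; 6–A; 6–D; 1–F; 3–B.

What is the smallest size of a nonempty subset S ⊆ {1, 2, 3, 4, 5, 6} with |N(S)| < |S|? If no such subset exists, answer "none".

none

A matching saturating every left vertex exists, for instance 1→A, 2→C, 3→B, 4→F, 5→E, 6→D.
By Hall's marriage theorem, this means |N(S)| ≥ |S| for every subset S, so no violating subset exists.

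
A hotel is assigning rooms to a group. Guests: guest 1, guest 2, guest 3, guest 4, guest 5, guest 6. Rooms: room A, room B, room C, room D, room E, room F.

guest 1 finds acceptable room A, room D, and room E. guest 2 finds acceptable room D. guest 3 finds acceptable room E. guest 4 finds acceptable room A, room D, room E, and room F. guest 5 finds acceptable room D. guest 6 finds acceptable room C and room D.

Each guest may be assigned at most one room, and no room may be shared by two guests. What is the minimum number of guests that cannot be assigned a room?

For example, pair guest 1→room A, guest 2→room D, guest 3→room E, guest 4→room F, guest 6→room C.
The set {guest 2, guest 5} has only 1 neighbour ({room D}), so by Hall's theorem at most 5 of the 6 guests can be matched.
That matches 5 of the 6, leaving 1 unmatched; no matching can do better.

1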